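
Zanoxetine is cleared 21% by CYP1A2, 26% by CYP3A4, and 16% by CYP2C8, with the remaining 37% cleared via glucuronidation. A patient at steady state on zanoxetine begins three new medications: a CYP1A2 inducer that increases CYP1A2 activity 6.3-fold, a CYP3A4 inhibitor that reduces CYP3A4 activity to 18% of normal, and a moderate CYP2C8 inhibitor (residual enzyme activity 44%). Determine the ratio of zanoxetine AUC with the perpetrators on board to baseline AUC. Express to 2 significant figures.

The CYP1A2 pathway (21% of clearance) rises to 6.3× activity: 0.21 × 6.3 = 1.323.
The CYP3A4 pathway (26% of clearance) is reduced to 0.18× activity: 0.26 × 0.18 = 0.0468.
The CYP2C8 pathway (16% of clearance) falls to 0.44× activity: 0.16 × 0.44 = 0.0704.
The remaining 37% of clearance is unaffected.
New clearance relative to baseline: 1.323 + 0.0468 + 0.0704 + 0.37 = 1.8102.
Net AUC ratio = 1 / 1.8102 = 0.55.

0.55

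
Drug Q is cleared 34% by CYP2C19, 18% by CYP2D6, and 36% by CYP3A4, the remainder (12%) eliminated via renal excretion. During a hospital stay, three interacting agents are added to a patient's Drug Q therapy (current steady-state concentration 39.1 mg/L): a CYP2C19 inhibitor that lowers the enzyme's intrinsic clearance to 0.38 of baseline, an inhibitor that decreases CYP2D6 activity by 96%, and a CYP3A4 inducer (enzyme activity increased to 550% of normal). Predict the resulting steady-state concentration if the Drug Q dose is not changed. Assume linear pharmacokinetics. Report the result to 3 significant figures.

17.5 mg/L

CYP2C19: 0.34 × 0.38 = 0.1292
CYP2D6: 0.18 × 0.04 = 0.0072
CYP3A4: 0.36 × 5.5 = 1.98
Other: 0.12 (unchanged)
Relative clearance = 0.1292 + 0.0072 + 1.98 + 0.12 = 2.2364.
Steady-state concentration ∝ 1/CL: new value = 39.1 / 2.2364 = 17.5 mg/L.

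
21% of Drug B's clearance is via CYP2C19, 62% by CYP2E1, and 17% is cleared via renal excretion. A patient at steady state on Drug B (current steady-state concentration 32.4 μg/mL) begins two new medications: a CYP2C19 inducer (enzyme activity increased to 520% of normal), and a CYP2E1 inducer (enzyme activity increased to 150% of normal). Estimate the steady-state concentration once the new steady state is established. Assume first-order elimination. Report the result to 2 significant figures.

15 μg/mL

The CYP2C19 pathway (21% of clearance) is boosted to 5.2× activity: 0.21 × 5.2 = 1.092.
The CYP2E1 pathway (62% of clearance) rises to 1.5× activity: 0.62 × 1.5 = 0.93.
The remaining 17% of clearance is unaffected.
New clearance relative to baseline: 1.092 + 0.93 + 0.17 = 2.192.
Dividing the baseline by the relative clearance: 32.4 / 2.192 = 15 μg/mL.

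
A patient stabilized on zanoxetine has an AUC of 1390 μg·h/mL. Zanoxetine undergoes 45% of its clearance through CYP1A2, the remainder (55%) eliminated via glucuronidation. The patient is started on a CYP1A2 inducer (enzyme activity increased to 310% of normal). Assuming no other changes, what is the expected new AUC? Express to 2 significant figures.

7.1 × 10² μg·h/mL

CYP1A2: 0.45 × 3.1 = 1.395
Other: 0.55 (unchanged)
CL_new/CL_old = 1.395 + 0.55 = 1.945.
AUC ∝ 1/CL, so new value = 1390 / 1.945 = 7.1 × 10² μg·h/mL.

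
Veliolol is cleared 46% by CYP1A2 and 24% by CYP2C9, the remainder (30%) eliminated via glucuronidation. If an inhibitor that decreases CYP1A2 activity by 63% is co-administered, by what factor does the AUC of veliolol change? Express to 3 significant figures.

1.41

The CYP1A2 pathway (46% of clearance) is reduced to 0.37× activity: 0.46 × 0.37 = 0.1702.
CYP2C9 (24%) and the residual 30% are unaffected.
New clearance relative to baseline: 0.1702 + 0.24 + 0.3 = 0.7102.
AUC is inversely proportional to clearance, so the fold-change is 1 / 0.7102 = 1.41.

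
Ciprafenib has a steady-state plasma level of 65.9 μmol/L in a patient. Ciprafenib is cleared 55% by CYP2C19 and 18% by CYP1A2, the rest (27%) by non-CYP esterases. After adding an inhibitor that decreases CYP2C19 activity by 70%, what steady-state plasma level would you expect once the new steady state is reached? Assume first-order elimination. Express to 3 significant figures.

107 μmol/L

The CYP2C19 pathway (55% of clearance) drops to 0.3× activity: 0.55 × 0.3 = 0.165.
CYP1A2 (18%) and the residual 27% are unaffected.
New clearance relative to baseline: 0.165 + 0.18 + 0.27 = 0.615.
Steady-state plasma level ∝ 1/CL, so new value = 65.9 / 0.615 = 107 μmol/L.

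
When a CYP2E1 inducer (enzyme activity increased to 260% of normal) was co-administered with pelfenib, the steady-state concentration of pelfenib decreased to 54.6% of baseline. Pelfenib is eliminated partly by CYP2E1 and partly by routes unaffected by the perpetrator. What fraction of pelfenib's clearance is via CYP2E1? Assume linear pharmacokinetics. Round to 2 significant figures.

0.52

Let x = fm,CYP2E1. Because steady-state concentration ∝ 1/CL, relative clearance rose to 1/0.546 = 1.832.
Only the CYP2E1 route changed, so 1.832 = x·2.6 + (1 − x), giving x = 0.52.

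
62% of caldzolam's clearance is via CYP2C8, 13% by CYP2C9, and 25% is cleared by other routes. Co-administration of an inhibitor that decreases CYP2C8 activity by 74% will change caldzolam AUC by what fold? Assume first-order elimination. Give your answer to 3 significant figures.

1.85

The CYP2C8 pathway (62% of clearance) falls to 0.26× activity: 0.62 × 0.26 = 0.1612.
CYP2C9 (13%) and the residual 25% are unaffected.
CL_new/CL_old = 0.1612 + 0.13 + 0.25 = 0.5412.
AUC ratio = CL_old/CL_new = 1 / 0.5412 = 1.85.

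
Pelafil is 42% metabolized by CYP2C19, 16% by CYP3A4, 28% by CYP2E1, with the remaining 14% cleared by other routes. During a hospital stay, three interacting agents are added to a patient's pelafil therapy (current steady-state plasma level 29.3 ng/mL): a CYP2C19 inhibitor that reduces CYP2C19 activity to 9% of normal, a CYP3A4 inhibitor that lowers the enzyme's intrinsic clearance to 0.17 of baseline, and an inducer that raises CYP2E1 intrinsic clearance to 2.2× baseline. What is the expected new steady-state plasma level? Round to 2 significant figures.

36 ng/mL

CYP2C19: 0.42 × 0.09 = 0.0378
CYP3A4: 0.16 × 0.17 = 0.0272
CYP2E1: 0.28 × 2.2 = 0.616
Other: 0.14 (unchanged)
Relative clearance = 0.0378 + 0.0272 + 0.616 + 0.14 = 0.821.
Dividing the baseline by the relative clearance: 29.3 / 0.821 = 36 ng/mL.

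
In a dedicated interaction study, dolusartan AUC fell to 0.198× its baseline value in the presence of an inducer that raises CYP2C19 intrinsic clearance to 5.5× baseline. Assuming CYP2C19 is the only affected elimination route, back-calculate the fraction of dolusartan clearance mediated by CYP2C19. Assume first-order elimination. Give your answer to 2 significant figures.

0.90

Call the CYP2C19 fraction fm. After the interaction, CL_new/CL_old = fm × 5.5 + (1 − fm).
AUC ratio = 1 / (new CL fraction), so new CL fraction = 1 / 0.198 = 5.051.
fm × 5.5 + 1 − fm = 5.051  ⇒  fm × (5.5 − 1) = 4.051  ⇒  fm = 0.90.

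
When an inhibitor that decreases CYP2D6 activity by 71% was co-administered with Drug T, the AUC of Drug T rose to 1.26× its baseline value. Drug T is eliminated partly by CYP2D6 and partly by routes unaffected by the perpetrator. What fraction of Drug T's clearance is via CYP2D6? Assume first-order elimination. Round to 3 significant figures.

CL'/CL = 1 / 1.26 = 0.7937
0.29·fm + (1 − fm) = 0.7937
fm = (0.7937 − 1) / (0.29 − 1) = 0.291

0.291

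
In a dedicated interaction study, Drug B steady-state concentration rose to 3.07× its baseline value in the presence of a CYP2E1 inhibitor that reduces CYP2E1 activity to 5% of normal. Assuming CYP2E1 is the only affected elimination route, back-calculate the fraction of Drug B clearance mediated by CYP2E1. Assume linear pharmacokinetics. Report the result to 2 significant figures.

0.71

CL'/CL = 1 / 3.07 = 0.3257
0.05·fm + (1 − fm) = 0.3257
fm = (0.3257 − 1) / (0.05 − 1) = 0.71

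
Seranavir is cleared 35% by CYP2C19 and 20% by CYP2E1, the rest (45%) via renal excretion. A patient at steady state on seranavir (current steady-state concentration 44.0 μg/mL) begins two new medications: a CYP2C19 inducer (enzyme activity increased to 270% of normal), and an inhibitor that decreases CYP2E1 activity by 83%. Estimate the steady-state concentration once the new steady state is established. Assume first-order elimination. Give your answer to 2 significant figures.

31 μg/mL

The CYP2C19 pathway (35% of clearance) increases to 2.7× activity: 0.35 × 2.7 = 0.945.
The CYP2E1 pathway (20% of clearance) falls to 0.17× activity: 0.2 × 0.17 = 0.034.
The remaining 45% of clearance is unaffected.
CL_new/CL_old = 0.945 + 0.034 + 0.45 = 1.429.
Steady-state concentration ∝ 1/CL: new value = 44.0 / 1.429 = 31 μg/mL.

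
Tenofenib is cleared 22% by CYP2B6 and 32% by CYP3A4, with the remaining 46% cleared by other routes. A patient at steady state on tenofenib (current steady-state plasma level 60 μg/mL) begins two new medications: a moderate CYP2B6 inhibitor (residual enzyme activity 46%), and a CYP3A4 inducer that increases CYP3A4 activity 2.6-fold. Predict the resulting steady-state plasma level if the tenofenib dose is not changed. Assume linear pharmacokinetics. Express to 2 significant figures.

43 μg/mL

CYP2B6: 0.22 × 0.46 = 0.1012
CYP3A4: 0.32 × 2.6 = 0.832
Other: 0.46 (unchanged)
New clearance relative to baseline: 0.1012 + 0.832 + 0.46 = 1.3932.
Dividing the baseline by the relative clearance: 60 / 1.3932 = 43 μg/mL.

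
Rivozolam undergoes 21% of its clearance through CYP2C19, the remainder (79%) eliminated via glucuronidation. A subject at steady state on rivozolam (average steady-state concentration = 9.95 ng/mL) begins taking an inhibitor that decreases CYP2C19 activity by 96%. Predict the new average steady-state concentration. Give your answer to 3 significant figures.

The CYP2C19 pathway (21% of clearance) drops to 0.04× activity: 0.21 × 0.04 = 0.0084.
Non-CYP routes (79%) are unchanged.
Relative clearance = 0.0084 + 0.79 = 0.7984.
Average steady-state concentration ∝ 1/CL, so new value = 9.95 / 0.7984 = 12.5 ng/mL.

12.5 ng/mL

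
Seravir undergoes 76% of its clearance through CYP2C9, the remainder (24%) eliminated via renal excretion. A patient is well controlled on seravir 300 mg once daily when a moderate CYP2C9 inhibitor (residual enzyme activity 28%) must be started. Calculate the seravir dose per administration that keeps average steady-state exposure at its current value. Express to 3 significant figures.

136 mg

The CYP2C9 pathway (76% of clearance) falls to 0.28× activity: 0.76 × 0.28 = 0.2128.
The remaining 24% of clearance is unaffected.
Relative clearance = 0.2128 + 0.24 = 0.4528.
Exposure is unchanged when dose changes in proportion to clearance. New dose = 300 mg × 0.4528 = 136 mg.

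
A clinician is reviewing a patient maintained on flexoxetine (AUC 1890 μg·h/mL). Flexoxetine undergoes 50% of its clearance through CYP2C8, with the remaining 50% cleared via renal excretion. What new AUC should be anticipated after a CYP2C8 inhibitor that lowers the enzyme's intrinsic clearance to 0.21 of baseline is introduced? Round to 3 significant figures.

The CYP2C8 pathway (50% of clearance) is reduced to 0.21× activity: 0.5 × 0.21 = 0.105.
The remaining 50% of clearance is unaffected.
New clearance relative to baseline: 0.105 + 0.5 = 0.605.
With dosing unchanged, AUC scales as 1/CL: 1890 / 0.605 = 3.12 × 10³ μg·h/mL.

3.12 × 10³ μg·h/mL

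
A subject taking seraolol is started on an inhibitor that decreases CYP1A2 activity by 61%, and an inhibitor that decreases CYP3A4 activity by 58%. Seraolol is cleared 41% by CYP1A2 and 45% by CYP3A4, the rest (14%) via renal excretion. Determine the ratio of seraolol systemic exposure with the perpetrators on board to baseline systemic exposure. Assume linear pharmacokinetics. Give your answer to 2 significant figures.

2.0

The CYP1A2 pathway (41% of clearance) is reduced to 0.39× activity: 0.41 × 0.39 = 0.1599.
The CYP3A4 pathway (45% of clearance) is reduced to 0.42× activity: 0.45 × 0.42 = 0.189.
Non-CYP routes (14%) are unchanged.
Relative clearance = 0.1599 + 0.189 + 0.14 = 0.4889.
Because systemic exposure varies inversely with clearance, the combined effect is 1 / 0.4889 = 2.0.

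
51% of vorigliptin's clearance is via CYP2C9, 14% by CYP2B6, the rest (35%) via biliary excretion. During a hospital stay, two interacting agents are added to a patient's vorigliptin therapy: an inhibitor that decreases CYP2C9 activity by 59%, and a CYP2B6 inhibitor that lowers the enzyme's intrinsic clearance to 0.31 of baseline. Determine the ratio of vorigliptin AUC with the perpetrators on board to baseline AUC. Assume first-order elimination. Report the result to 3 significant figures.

CYP2C9: 0.51 × 0.41 = 0.2091
CYP2B6: 0.14 × 0.31 = 0.0434
Other: 0.35 (unchanged)
New clearance relative to baseline: 0.2091 + 0.0434 + 0.35 = 0.6025.
AUC ∝ 1/CL: fold-change = 1 / 0.6025 = 1.66.

1.66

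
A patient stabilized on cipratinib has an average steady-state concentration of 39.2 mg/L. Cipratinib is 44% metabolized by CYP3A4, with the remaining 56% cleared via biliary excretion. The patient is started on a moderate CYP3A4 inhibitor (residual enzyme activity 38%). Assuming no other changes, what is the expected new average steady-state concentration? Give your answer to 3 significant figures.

CYP3A4: 0.44 × 0.38 = 0.1672
Other: 0.56 (unchanged)
CL_new/CL_old = 0.1672 + 0.56 = 0.7272.
New average steady-state concentration = baseline ÷ relative clearance = 39.2 / 0.7272 = 53.9 mg/L.

53.9 mg/L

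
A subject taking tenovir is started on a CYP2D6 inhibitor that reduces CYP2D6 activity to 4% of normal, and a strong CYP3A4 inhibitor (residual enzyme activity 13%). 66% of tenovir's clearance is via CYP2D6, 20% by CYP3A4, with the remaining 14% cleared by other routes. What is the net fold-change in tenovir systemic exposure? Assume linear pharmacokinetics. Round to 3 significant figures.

The CYP2D6 pathway (66% of clearance) is reduced to 0.04× activity: 0.66 × 0.04 = 0.0264.
The CYP3A4 pathway (20% of clearance) drops to 0.13× activity: 0.2 × 0.13 = 0.026.
The remaining 14% of clearance is unaffected.
New clearance relative to baseline: 0.0264 + 0.026 + 0.14 = 0.1924.
Systemic exposure ∝ 1/CL: fold-change = 1 / 0.1924 = 5.20.

5.20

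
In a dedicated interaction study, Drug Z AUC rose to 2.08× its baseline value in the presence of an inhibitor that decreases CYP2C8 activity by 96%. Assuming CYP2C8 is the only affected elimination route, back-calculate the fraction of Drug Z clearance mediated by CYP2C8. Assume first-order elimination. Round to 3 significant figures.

Let fm be the CYP2C8 fraction. New clearance relative to baseline = fm × 0.04 + (1 − fm).
AUC ratio = 1 / (new CL fraction), so new CL fraction = 1 / 2.08 = 0.4808.
fm × 0.04 + 1 − fm = 0.4808  ⇒  fm × (0.04 − 1) = −0.5192  ⇒  fm = 0.541.

0.541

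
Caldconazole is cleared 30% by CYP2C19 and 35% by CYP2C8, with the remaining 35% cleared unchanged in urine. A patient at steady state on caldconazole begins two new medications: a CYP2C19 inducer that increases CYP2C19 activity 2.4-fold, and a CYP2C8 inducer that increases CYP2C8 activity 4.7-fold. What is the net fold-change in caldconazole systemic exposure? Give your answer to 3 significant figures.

0.368

CYP2C19: 0.3 × 2.4 = 0.72
CYP2C8: 0.35 × 4.7 = 1.645
Other: 0.35 (unchanged)
New clearance relative to baseline: 0.72 + 1.645 + 0.35 = 2.715.
Systemic exposure ∝ 1/CL: fold-change = 1 / 2.715 = 0.368.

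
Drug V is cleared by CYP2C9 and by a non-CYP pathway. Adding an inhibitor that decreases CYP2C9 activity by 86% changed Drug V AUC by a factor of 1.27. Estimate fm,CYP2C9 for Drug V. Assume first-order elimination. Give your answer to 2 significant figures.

0.25

Write x for the fraction cleared via CYP2C9. The observed AUC change means clearance fell to 1/1.27 = 0.7874 of baseline.
Only the CYP2C9 route changed, so 0.7874 = x·0.14 + (1 − x), giving x = 0.25.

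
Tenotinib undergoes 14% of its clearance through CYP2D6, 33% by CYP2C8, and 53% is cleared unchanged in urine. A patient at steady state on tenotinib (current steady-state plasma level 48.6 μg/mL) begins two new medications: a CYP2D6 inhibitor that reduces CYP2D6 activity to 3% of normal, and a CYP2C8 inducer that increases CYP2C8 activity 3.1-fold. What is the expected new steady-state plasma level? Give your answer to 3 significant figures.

31.2 μg/mL

The CYP2D6 pathway (14% of clearance) drops to 0.03× activity: 0.14 × 0.03 = 0.0042.
The CYP2C8 pathway (33% of clearance) rises to 3.1× activity: 0.33 × 3.1 = 1.023.
The remaining 53% of clearance is unaffected.
Relative clearance = 0.0042 + 1.023 + 0.53 = 1.5572.
Dividing the baseline by the relative clearance: 48.6 / 1.5572 = 31.2 μg/mL.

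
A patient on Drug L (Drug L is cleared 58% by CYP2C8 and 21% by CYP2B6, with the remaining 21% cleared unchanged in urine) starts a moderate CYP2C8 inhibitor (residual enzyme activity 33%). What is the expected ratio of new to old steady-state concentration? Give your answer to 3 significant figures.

The CYP2C8 pathway (58% of clearance) is reduced to 0.33× activity: 0.58 × 0.33 = 0.1914.
CYP2B6 (21%) and the residual 21% are unaffected.
New clearance relative to baseline: 0.1914 + 0.21 + 0.21 = 0.6114.
Steady-state concentration ratio = CL_old/CL_new = 1 / 0.6114 = 1.64.

1.64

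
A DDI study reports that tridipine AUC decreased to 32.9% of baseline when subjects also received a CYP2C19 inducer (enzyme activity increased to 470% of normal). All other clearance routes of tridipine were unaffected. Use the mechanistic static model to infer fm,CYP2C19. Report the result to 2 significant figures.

Call the CYP2C19 fraction fm. After the interaction, CL_new/CL_old = fm × 4.7 + (1 − fm).
AUC ratio = 1 / (new CL fraction), so new CL fraction = 1 / 0.329 = 3.04.
fm × 4.7 + 1 − fm = 3.04  ⇒  fm × (4.7 − 1) = 2.04  ⇒  fm = 0.55.

0.55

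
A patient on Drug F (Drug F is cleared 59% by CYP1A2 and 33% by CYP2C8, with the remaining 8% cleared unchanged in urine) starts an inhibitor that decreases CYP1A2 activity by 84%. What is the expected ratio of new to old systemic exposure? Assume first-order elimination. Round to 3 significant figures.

1.98

CYP1A2: 0.59 × 0.16 = 0.0944
CYP2C8: 0.33 (unchanged)
Other: 0.08 (unchanged)
Relative clearance = 0.0944 + 0.33 + 0.08 = 0.5044.
Systemic exposure is inversely proportional to clearance, so the fold-change is 1 / 0.5044 = 1.98.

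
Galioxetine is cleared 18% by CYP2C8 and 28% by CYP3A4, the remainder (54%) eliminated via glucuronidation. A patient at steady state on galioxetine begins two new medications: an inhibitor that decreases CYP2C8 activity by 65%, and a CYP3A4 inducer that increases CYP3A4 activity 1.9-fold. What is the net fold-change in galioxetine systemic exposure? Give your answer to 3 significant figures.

CYP2C8: 0.18 × 0.35 = 0.063
CYP3A4: 0.28 × 1.9 = 0.532
Other: 0.54 (unchanged)
New clearance relative to baseline: 0.063 + 0.532 + 0.54 = 1.135.
Because systemic exposure varies inversely with clearance, the combined effect is 1 / 1.135 = 0.881.

0.881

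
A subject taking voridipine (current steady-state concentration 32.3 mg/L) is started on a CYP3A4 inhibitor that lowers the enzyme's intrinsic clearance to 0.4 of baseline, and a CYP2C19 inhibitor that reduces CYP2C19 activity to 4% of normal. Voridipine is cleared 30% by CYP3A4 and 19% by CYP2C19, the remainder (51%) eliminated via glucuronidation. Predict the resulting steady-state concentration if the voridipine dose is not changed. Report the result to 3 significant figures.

50.7 mg/L

CYP3A4: 0.3 × 0.4 = 0.12
CYP2C19: 0.19 × 0.04 = 0.0076
Other: 0.51 (unchanged)
New clearance relative to baseline: 0.12 + 0.0076 + 0.51 = 0.6376.
New steady-state concentration = 32.3 / 0.6376 = 50.7 mg/L (concentration scales inversely with clearance).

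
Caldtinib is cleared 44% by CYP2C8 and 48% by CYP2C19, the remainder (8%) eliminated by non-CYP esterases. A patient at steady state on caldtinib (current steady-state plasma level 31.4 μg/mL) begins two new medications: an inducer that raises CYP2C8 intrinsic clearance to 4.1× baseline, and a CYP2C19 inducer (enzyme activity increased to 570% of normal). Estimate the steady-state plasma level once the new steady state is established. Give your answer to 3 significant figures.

6.80 μg/mL

CYP2C8: 0.44 × 4.1 = 1.804
CYP2C19: 0.48 × 5.7 = 2.736
Other: 0.08 (unchanged)
CL_new/CL_old = 1.804 + 2.736 + 0.08 = 4.62.
New steady-state plasma level = 31.4 / 4.62 = 6.80 μg/mL (concentration scales inversely with clearance).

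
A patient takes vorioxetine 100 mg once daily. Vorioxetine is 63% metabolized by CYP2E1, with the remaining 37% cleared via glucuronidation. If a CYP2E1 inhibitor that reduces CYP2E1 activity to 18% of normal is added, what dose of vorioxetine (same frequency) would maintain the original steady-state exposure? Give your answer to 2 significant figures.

48 mg

The CYP2E1 pathway (63% of clearance) falls to 0.18× activity: 0.63 × 0.18 = 0.1134.
Non-CYP routes (37%) are unchanged.
Relative clearance = 0.1134 + 0.37 = 0.4834.
To maintain the same steady-state level, dose must scale with clearance: new dose = 100 × 0.4834 = 48 mg.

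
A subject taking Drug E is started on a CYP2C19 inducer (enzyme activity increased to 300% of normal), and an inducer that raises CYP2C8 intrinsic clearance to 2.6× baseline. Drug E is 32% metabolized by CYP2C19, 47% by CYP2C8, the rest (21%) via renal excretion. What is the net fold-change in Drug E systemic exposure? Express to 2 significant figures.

The CYP2C19 pathway (32% of clearance) rises to 3× activity: 0.32 × 3 = 0.96.
The CYP2C8 pathway (47% of clearance) increases to 2.6× activity: 0.47 × 2.6 = 1.222.
The remaining 21% of clearance is unaffected.
New clearance relative to baseline: 0.96 + 1.222 + 0.21 = 2.392.
Net systemic exposure ratio = 1 / 2.392 = 0.42.

0.42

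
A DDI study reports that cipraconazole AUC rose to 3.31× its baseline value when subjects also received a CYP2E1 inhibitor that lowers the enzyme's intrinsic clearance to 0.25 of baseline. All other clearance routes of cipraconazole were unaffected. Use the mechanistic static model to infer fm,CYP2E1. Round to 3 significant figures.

0.931

Call the CYP2E1 fraction fm. After the interaction, CL_new/CL_old = fm × 0.25 + (1 − fm).
AUC ratio = 1 / (new CL fraction), so new CL fraction = 1 / 3.31 = 0.3021.
fm × 0.25 + 1 − fm = 0.3021  ⇒  fm × (0.25 − 1) = −0.6979  ⇒  fm = 0.931.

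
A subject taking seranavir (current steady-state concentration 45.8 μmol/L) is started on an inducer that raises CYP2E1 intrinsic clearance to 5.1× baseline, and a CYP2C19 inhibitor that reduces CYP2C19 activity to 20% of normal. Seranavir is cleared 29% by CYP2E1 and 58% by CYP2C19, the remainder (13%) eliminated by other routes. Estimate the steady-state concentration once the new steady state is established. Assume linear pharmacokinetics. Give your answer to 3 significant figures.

26.6 μmol/L

The CYP2E1 pathway (29% of clearance) increases to 5.1× activity: 0.29 × 5.1 = 1.479.
The CYP2C19 pathway (58% of clearance) drops to 0.2× activity: 0.58 × 0.2 = 0.116.
Non-CYP routes (13%) are unchanged.
CL_new/CL_old = 1.479 + 0.116 + 0.13 = 1.725.
Steady-state concentration ∝ 1/CL: new value = 45.8 / 1.725 = 26.6 μmol/L.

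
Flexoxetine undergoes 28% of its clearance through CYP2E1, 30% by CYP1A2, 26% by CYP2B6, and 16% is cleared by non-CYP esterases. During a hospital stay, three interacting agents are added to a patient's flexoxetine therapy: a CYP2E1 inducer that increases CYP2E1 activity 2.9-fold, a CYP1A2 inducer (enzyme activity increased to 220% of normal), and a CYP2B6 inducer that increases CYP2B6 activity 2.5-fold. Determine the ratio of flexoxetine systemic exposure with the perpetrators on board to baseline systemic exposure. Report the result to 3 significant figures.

CYP2E1: 0.28 × 2.9 = 0.812
CYP1A2: 0.3 × 2.2 = 0.66
CYP2B6: 0.26 × 2.5 = 0.65
Other: 0.16 (unchanged)
CL_new/CL_old = 0.812 + 0.66 + 0.65 + 0.16 = 2.282.
Because systemic exposure varies inversely with clearance, the combined effect is 1 / 2.282 = 0.438.

0.438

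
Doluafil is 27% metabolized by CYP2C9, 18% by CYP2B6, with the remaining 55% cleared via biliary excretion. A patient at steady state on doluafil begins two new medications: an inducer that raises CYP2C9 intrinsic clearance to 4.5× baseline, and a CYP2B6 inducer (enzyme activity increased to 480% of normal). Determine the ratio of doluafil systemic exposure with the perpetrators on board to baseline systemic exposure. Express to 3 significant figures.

CYP2C9: 0.27 × 4.5 = 1.215
CYP2B6: 0.18 × 4.8 = 0.864
Other: 0.55 (unchanged)
Relative clearance = 1.215 + 0.864 + 0.55 = 2.629.
Net systemic exposure ratio = 1 / 2.629 = 0.380.

0.380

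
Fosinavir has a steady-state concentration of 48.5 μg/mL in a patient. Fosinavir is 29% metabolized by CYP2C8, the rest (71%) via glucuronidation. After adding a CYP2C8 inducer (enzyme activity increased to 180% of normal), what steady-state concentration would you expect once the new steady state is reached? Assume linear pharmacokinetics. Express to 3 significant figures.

The CYP2C8 pathway (29% of clearance) rises to 1.8× activity: 0.29 × 1.8 = 0.522.
The remaining 71% of clearance is unaffected.
Relative clearance = 0.522 + 0.71 = 1.232.
With dosing unchanged, steady-state concentration scales as 1/CL: 48.5 / 1.232 = 39.4 μg/mL.

39.4 μg/mL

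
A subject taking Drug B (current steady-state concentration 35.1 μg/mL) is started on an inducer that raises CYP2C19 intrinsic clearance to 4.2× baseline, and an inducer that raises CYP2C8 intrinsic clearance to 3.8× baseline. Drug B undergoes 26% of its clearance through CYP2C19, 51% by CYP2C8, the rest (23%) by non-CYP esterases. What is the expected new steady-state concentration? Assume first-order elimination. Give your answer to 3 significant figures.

The CYP2C19 pathway (26% of clearance) is boosted to 4.2× activity: 0.26 × 4.2 = 1.092.
The CYP2C8 pathway (51% of clearance) rises to 3.8× activity: 0.51 × 3.8 = 1.938.
Non-CYP routes (23%) are unchanged.
Relative clearance = 1.092 + 1.938 + 0.23 = 3.26.
New steady-state concentration = 35.1 / 3.26 = 10.8 μg/mL (concentration scales inversely with clearance).

10.8 μg/mL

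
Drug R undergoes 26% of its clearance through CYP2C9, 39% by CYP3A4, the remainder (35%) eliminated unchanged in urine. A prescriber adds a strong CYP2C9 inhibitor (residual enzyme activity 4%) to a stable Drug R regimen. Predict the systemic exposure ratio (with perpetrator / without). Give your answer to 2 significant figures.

CYP2C9: 0.26 × 0.04 = 0.0104
CYP3A4: 0.39 (unchanged)
Other: 0.35 (unchanged)
New clearance relative to baseline: 0.0104 + 0.39 + 0.35 = 0.7504.
Systemic exposure ratio = CL_old/CL_new = 1 / 0.7504 = 1.3.

1.3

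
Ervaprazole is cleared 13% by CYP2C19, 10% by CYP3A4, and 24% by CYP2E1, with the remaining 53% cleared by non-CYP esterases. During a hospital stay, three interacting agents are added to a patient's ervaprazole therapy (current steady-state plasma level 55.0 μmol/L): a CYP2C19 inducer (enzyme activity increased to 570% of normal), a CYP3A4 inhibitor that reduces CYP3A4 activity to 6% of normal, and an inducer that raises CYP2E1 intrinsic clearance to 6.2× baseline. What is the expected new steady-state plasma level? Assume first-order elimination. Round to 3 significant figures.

The CYP2C19 pathway (13% of clearance) rises to 5.7× activity: 0.13 × 5.7 = 0.741.
The CYP3A4 pathway (10% of clearance) falls to 0.06× activity: 0.1 × 0.06 = 0.006.
The CYP2E1 pathway (24% of clearance) is boosted to 6.2× activity: 0.24 × 6.2 = 1.488.
Non-CYP routes (53%) are unchanged.
CL_new/CL_old = 0.741 + 0.006 + 1.488 + 0.53 = 2.765.
Steady-state plasma level ∝ 1/CL: new value = 55.0 / 2.765 = 19.9 μmol/L.

19.9 μmol/L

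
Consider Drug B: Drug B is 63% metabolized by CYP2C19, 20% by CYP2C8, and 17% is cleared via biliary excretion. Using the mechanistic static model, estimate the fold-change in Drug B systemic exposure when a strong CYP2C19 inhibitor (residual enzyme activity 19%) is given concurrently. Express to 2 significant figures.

2.0

The CYP2C19 pathway (63% of clearance) drops to 0.19× activity: 0.63 × 0.19 = 0.1197.
CYP2C8 (20%) and the residual 17% are unaffected.
Relative clearance = 0.1197 + 0.2 + 0.17 = 0.4897.
Since systemic exposure ∝ 1/CL, the ratio is 1 / 0.4897 = 2.0.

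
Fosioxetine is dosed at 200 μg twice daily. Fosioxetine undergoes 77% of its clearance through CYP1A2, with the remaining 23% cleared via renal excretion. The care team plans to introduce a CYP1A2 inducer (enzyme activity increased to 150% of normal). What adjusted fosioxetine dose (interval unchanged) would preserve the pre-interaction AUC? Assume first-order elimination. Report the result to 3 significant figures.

277 μg

The CYP1A2 pathway (77% of clearance) rises to 1.5× activity: 0.77 × 1.5 = 1.155.
Non-CYP routes (23%) are unchanged.
CL_new/CL_old = 1.155 + 0.23 = 1.385.
Css,avg = (dose rate)/CL, so holding Css fixed requires dose ∝ CL: 200 × 1.385 = 277 μg.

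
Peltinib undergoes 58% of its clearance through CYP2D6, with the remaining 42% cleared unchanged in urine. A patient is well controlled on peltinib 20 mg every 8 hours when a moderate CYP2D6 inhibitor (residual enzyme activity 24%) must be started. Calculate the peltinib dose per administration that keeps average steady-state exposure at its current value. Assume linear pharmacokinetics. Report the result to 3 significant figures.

CYP2D6: 0.58 × 0.24 = 0.1392
Other: 0.42 (unchanged)
New clearance relative to baseline: 0.1392 + 0.42 = 0.5592.
Exposure is unchanged when dose changes in proportion to clearance. New dose = 20 mg × 0.5592 = 11.2 mg.

11.2 mg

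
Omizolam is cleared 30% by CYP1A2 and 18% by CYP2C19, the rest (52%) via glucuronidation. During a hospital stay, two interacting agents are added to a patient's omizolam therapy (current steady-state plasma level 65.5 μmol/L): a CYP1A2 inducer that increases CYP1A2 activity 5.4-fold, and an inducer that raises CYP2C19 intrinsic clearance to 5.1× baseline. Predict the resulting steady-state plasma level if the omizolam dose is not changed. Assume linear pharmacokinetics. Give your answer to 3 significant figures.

The CYP1A2 pathway (30% of clearance) increases to 5.4× activity: 0.3 × 5.4 = 1.62.
The CYP2C19 pathway (18% of clearance) increases to 5.1× activity: 0.18 × 5.1 = 0.918.
The remaining 52% of clearance is unaffected.
New clearance relative to baseline: 1.62 + 0.918 + 0.52 = 3.058.
Steady-state plasma level ∝ 1/CL: new value = 65.5 / 3.058 = 21.4 μmol/L.

21.4 μmol/L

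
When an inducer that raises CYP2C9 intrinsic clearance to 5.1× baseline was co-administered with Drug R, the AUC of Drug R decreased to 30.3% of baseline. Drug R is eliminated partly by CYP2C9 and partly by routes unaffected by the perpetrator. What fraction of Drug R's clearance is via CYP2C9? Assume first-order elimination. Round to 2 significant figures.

0.56

Let x = fm,CYP2C9. Because AUC ∝ 1/CL, relative clearance rose to 1/0.303 = 3.3.
Only the CYP2C9 route changed, so 3.3 = x·5.1 + (1 − x), giving x = 0.56.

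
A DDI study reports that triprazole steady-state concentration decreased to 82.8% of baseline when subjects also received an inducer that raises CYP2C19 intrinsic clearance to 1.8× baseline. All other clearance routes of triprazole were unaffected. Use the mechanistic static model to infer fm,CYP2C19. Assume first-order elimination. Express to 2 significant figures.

CL'/CL = 1 / 0.828 = 1.208
1.8·fm + (1 − fm) = 1.208
fm = (1.208 − 1) / (1.8 − 1) = 0.26

0.26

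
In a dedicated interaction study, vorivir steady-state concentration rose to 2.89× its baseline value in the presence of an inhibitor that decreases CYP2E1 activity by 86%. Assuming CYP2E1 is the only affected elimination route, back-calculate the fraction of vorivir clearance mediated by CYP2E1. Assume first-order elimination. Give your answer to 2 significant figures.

Let fm be the CYP2E1 fraction. New clearance relative to baseline = fm × 0.14 + (1 − fm).
Steady-state concentration ratio = 1 / (new CL fraction), so new CL fraction = 1 / 2.89 = 0.346.
fm × 0.14 + 1 − fm = 0.346  ⇒  fm × (0.14 − 1) = −0.654  ⇒  fm = 0.76.

0.76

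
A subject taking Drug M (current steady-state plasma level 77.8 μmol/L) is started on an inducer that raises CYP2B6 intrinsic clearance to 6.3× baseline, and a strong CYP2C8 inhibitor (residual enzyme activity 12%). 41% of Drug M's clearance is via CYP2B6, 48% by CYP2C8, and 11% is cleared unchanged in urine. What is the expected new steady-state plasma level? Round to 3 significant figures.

The CYP2B6 pathway (41% of clearance) is boosted to 6.3× activity: 0.41 × 6.3 = 2.583.
The CYP2C8 pathway (48% of clearance) drops to 0.12× activity: 0.48 × 0.12 = 0.0576.
The remaining 11% of clearance is unaffected.
Relative clearance = 2.583 + 0.0576 + 0.11 = 2.7506.
New steady-state plasma level = 77.8 / 2.7506 = 28.3 μmol/L (concentration scales inversely with clearance).

28.3 μmol/L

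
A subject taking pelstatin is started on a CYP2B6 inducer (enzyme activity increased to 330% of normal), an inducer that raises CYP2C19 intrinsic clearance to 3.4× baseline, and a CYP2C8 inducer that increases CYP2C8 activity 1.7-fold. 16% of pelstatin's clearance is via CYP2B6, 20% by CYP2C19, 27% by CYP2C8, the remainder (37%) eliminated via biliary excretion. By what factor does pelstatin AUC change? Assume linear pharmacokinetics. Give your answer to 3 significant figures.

0.491

The CYP2B6 pathway (16% of clearance) is boosted to 3.3× activity: 0.16 × 3.3 = 0.528.
The CYP2C19 pathway (20% of clearance) rises to 3.4× activity: 0.2 × 3.4 = 0.68.
The CYP2C8 pathway (27% of clearance) increases to 1.7× activity: 0.27 × 1.7 = 0.459.
Non-CYP routes (37%) are unchanged.
New clearance relative to baseline: 0.528 + 0.68 + 0.459 + 0.37 = 2.037.
AUC ∝ 1/CL: fold-change = 1 / 2.037 = 0.491.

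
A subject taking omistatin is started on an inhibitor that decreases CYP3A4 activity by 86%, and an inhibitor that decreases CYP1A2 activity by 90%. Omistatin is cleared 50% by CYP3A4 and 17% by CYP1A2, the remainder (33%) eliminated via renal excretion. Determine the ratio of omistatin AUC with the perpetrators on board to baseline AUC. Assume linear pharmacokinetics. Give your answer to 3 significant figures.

2.40

CYP3A4: 0.5 × 0.14 = 0.07
CYP1A2: 0.17 × 0.1 = 0.017
Other: 0.33 (unchanged)
New clearance relative to baseline: 0.07 + 0.017 + 0.33 = 0.417.
Because AUC varies inversely with clearance, the combined effect is 1 / 0.417 = 2.40.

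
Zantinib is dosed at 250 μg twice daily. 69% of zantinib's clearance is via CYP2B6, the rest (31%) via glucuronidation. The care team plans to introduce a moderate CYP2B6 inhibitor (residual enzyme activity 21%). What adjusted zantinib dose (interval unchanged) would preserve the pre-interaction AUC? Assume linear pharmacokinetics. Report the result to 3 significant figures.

114 μg

The CYP2B6 pathway (69% of clearance) drops to 0.21× activity: 0.69 × 0.21 = 0.1449.
The remaining 31% of clearance is unaffected.
New clearance relative to baseline: 0.1449 + 0.31 = 0.4549.
To maintain the same steady-state level, dose must scale with clearance: new dose = 250 × 0.4549 = 114 μg.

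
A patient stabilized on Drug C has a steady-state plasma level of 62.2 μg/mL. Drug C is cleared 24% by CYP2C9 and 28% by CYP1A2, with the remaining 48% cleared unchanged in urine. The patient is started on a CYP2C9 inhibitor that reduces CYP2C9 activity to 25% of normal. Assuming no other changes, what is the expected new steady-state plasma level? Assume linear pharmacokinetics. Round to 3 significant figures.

The CYP2C9 pathway (24% of clearance) falls to 0.25× activity: 0.24 × 0.25 = 0.06.
CYP1A2 (28%) and the residual 48% are unaffected.
Relative clearance = 0.06 + 0.28 + 0.48 = 0.82.
With dosing unchanged, steady-state plasma level scales as 1/CL: 62.2 / 0.82 = 75.9 μg/mL.

75.9 μg/mL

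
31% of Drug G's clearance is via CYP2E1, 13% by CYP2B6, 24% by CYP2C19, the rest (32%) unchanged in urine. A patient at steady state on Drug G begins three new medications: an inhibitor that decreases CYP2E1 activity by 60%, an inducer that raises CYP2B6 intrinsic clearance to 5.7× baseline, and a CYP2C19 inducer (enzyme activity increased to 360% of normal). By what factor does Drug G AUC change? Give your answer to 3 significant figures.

The CYP2E1 pathway (31% of clearance) is reduced to 0.4× activity: 0.31 × 0.4 = 0.124.
The CYP2B6 pathway (13% of clearance) rises to 5.7× activity: 0.13 × 5.7 = 0.741.
The CYP2C19 pathway (24% of clearance) is boosted to 3.6× activity: 0.24 × 3.6 = 0.864.
The remaining 32% of clearance is unaffected.
CL_new/CL_old = 0.124 + 0.741 + 0.864 + 0.32 = 2.049.
Net AUC ratio = 1 / 2.049 = 0.488.

0.488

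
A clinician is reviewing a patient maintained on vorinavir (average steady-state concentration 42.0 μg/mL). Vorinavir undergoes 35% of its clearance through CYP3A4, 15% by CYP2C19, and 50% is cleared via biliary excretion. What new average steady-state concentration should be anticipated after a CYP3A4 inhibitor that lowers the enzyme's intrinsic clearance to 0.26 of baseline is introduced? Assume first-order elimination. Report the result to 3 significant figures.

The CYP3A4 pathway (35% of clearance) is reduced to 0.26× activity: 0.35 × 0.26 = 0.091.
CYP2C19 (15%) and the residual 50% are unaffected.
CL_new/CL_old = 0.091 + 0.15 + 0.5 = 0.741.
With dosing unchanged, average steady-state concentration scales as 1/CL: 42.0 / 0.741 = 56.7 μg/mL.

56.7 μg/mL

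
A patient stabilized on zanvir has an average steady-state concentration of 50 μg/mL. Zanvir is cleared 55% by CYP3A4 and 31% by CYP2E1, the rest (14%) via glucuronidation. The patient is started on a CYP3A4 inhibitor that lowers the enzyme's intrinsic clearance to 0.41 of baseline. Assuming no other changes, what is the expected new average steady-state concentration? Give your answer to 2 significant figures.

CYP3A4: 0.55 × 0.41 = 0.2255
CYP2E1: 0.31 (unchanged)
Other: 0.14 (unchanged)
CL_new/CL_old = 0.2255 + 0.31 + 0.14 = 0.6755.
Average steady-state concentration ∝ 1/CL, so new value = 50 / 0.6755 = 74 μg/mL.

74 μg/mL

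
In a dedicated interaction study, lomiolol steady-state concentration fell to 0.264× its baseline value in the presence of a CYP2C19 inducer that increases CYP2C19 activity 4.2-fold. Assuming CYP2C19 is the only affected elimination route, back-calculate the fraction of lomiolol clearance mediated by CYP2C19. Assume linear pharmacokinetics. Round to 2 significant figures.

Call the CYP2C19 fraction fm. After the interaction, CL_new/CL_old = fm × 4.2 + (1 − fm).
Steady-state concentration ratio = 1 / (new CL fraction), so new CL fraction = 1 / 0.264 = 3.788.
fm × 4.2 + 1 − fm = 3.788  ⇒  fm × (4.2 − 1) = 2.788  ⇒  fm = 0.87.

0.87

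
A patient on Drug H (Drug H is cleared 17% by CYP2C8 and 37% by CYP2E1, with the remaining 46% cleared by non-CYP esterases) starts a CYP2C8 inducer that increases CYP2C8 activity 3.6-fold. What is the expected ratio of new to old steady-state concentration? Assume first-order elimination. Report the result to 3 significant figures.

The CYP2C8 pathway (17% of clearance) is boosted to 3.6× activity: 0.17 × 3.6 = 0.612.
CYP2E1 (37%) and the residual 46% are unaffected.
CL_new/CL_old = 0.612 + 0.37 + 0.46 = 1.442.
Steady-state concentration is inversely proportional to clearance, so the fold-change is 1 / 1.442 = 0.693.

0.693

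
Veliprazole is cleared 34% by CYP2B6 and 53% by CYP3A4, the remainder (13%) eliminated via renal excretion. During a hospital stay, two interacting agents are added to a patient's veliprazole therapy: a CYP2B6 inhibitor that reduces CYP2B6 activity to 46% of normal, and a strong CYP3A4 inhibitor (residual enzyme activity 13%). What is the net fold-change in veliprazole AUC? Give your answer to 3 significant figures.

The CYP2B6 pathway (34% of clearance) is reduced to 0.46× activity: 0.34 × 0.46 = 0.1564.
The CYP3A4 pathway (53% of clearance) drops to 0.13× activity: 0.53 × 0.13 = 0.0689.
The remaining 13% of clearance is unaffected.
CL_new/CL_old = 0.1564 + 0.0689 + 0.13 = 0.3553.
AUC ∝ 1/CL: fold-change = 1 / 0.3553 = 2.81.

2.81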